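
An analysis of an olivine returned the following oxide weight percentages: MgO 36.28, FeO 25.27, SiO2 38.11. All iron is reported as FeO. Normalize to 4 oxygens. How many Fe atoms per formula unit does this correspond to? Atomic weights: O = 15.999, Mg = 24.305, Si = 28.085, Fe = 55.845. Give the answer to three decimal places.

MgO (M=40.304): mol = 0.90016; Mg = 0.90016, O = 0.90016.
FeO (M=71.844): mol = 0.35173; Fe = 0.35173, O = 0.35173.
SiO2 (M=60.083): mol = 0.63429; Si = 0.63429, O = 1.26858.
ΣO = 2.52047; factor = 4/ΣO = 1.58701.
Fe apfu = 0.35173 × 1.58701 = 0.558.

0.558 Fe apfu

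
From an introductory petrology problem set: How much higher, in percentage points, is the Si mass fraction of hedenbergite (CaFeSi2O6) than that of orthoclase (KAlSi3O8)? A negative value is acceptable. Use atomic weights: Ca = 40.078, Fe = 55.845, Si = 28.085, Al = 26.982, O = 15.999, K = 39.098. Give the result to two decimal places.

-7.63 percentage points

Si in CaFeSi2O6: molar mass 248.087 g/mol; 2×28.085 = 56.170 g → 22.64 wt%.
Si in KAlSi3O8: molar mass 278.327 g/mol; 3×28.085 = 84.255 g → 30.27 wt%.
Difference = 22.64 − 30.27 = -7.63 percentage points.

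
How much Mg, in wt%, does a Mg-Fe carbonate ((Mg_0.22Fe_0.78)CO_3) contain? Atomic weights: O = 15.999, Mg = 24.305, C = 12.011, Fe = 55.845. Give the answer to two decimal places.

Formula mass = 0.22×24.305 + 0.78×55.845 + 1×12.011 + 3×15.999 = 108.914 g/mol, of which 5.347 g is Mg.
So Mg makes up 5.347/108.914 = 0.0491 of the mass, i.e. 4.91%.

4.91 wt%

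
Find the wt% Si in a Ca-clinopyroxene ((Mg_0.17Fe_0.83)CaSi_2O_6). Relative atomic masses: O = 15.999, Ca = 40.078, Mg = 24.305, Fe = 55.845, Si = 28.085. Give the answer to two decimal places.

23.14 wt%

Formula mass = 0.17·24.305 + 0.83·55.845 + 1·40.078 + 2·28.085 + 6·15.999 = 242.725 g/mol, of which 56.170 g is Si.
So Si makes up 56.170/242.725 = 0.2314 of the mass, i.e. 23.14%.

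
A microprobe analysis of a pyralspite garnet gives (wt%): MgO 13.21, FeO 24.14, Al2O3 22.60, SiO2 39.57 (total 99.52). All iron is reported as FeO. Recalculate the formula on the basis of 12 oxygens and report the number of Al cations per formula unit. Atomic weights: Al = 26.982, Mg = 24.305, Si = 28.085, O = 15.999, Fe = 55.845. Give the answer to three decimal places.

MgO: 13.21/40.304 = 0.32776 mol → 0.32776 mol Mg, 0.32776 mol O.
FeO: 24.14/71.844 = 0.33601 mol → 0.33601 mol Fe, 0.33601 mol O.
Al2O3: 22.60/101.961 = 0.22165 mol → 0.44330 mol Al, 0.66495 mol O.
SiO2: 39.57/60.083 = 0.65859 mol → 0.65859 mol Si, 1.31718 mol O.
Total oxygen = 2.64590 mol. Normalization factor = 12/2.64590 = 4.53532.
Al per 12 O = 0.44330 × 4.53532 = 2.011.

2.011 Al apfu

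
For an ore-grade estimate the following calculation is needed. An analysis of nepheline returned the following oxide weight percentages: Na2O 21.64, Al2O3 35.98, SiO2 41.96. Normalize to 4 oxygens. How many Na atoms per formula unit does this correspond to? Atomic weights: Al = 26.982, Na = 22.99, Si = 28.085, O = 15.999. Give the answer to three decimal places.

0.996 Na apfu

Na2O: 21.64/61.979 = 0.34915 mol → 0.69830 mol Na, 0.34915 mol O.
Al2O3: 35.98/101.961 = 0.35288 mol → 0.70576 mol Al, 1.05864 mol O.
SiO2: 41.96/60.083 = 0.69837 mol → 0.69837 mol Si, 1.39674 mol O.
Total oxygen = 2.80453 mol. Normalization factor = 4/2.80453 = 1.42626.
Na per 4 O = 0.69830 × 1.42626 = 0.996.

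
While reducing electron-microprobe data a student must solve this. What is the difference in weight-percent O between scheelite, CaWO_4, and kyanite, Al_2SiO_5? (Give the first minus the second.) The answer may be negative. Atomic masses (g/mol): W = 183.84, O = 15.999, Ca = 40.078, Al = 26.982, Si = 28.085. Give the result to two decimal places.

M(CaWO_4) = 287.914 g/mol, so wt% O = 63.996/287.914 × 100 = 22.23%.
M(Al_2SiO_5) = 162.044 g/mol, so wt% O = 79.995/162.044 × 100 = 49.37%.
22.23 − 49.37 = -27.14 pp.

-27.14 percentage points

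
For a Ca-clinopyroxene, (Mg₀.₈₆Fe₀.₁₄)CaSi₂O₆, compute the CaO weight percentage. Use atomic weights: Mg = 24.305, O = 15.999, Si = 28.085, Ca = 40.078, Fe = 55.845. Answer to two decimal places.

25.38 wt%

Formula mass = 220.963 g/mol.
1 Ca → 1.0000 mol CaO per formula unit; M(CaO) = 56.077, so CaO mass = 56.077 g.
56.077/220.963 × 100 = 25.38 wt%.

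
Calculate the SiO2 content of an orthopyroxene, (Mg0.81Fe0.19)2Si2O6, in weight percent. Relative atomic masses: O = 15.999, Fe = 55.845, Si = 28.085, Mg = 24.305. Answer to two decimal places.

56.48 wt%

Formula mass = 212.759 g/mol.
2 Si → 2.0000 mol SiO2 per formula unit; M(SiO2) = 60.083, so SiO2 mass = 120.166 g.
120.166/212.759 × 100 = 56.48 wt%.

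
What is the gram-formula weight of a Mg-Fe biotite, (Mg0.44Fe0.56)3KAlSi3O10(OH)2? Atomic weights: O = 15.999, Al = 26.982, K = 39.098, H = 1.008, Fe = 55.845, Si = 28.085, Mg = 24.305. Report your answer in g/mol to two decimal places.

The formula mass is the sum 1.32×24.305 + 1.68×55.845 + 1×39.098 + 1×26.982 + 3×28.085 + 12×15.999 + 2×1.008.

470.24 g/mol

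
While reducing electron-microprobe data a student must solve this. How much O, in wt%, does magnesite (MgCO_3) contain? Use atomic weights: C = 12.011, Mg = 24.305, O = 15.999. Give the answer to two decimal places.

Molar mass of MgCO_3: 1×24.305 + 1×12.011 + 3×15.999 = 84.313 g/mol.
Mass of O per formula unit: 3 × 15.999 = 47.997 g.
Weight fraction O = 47.997 / 84.313 = 0.5693.

56.93 wt%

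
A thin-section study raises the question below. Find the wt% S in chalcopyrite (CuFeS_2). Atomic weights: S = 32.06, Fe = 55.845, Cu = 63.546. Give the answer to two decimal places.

34.94 wt%

Formula mass = 1×63.546 + 1×55.845 + 2×32.06 = 183.511 g/mol, of which 64.120 g is S.
So S makes up 64.120/183.511 = 0.3494 of the mass, i.e. 34.94%.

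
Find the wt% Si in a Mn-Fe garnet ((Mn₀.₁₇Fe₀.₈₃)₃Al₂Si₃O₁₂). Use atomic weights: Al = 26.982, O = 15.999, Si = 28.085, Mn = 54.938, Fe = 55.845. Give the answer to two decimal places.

M((Mn₀.₁₇Fe₀.₈₃)₃Al₂Si₃O₁₂) = 497.279 g/mol.
Si contributes 3 × 28.085 = 84.255 g per mole.
84.255/497.279 = 0.1694 → 16.94%.

16.94 weight percent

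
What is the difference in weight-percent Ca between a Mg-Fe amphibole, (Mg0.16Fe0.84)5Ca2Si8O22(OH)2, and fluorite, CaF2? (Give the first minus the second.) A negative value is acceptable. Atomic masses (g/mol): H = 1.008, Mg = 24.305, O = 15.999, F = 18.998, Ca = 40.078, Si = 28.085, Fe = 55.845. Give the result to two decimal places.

First mineral: 80.156 g Ca in 944.821 g formula = 8.48 wt% Ca.
Second mineral: 40.078 g Ca in 78.074 g formula = 51.33 wt% Ca.
8.48% − 51.33% gives a difference of -42.85 percentage points.

-42.85 percentage points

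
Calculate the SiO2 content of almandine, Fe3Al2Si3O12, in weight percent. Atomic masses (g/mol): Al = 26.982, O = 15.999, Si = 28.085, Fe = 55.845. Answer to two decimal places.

36.21 wt%

Formula mass = 497.742 g/mol.
3 Si → 3.0000 mol SiO2 per formula unit; M(SiO2) = 60.083, so SiO2 mass = 180.249 g.
180.249/497.742 × 100 = 36.21 wt%.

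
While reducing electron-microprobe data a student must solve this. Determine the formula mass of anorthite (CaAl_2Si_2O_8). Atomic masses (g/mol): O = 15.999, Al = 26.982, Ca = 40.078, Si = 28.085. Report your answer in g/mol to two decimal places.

M = 1×40.078 + 2×26.982 + 2×28.085 + 8×15.999

278.20 g/mol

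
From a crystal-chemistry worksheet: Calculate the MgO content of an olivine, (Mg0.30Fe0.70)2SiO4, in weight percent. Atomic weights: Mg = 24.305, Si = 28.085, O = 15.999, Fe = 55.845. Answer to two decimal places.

Formula mass = 184.847 g/mol.
0.60 Mg → 0.6000 mol MgO per formula unit; M(MgO) = 40.304, so MgO mass = 24.182 g.
24.182/184.847 × 100 = 13.08 wt%.

13.08 wt%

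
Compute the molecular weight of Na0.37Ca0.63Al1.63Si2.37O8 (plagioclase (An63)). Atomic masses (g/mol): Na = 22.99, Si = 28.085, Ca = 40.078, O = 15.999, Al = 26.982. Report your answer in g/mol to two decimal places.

The formula mass is the sum 0.37*22.99 + 0.63*40.078 + 1.63*26.982 + 2.37*28.085 + 8*15.999.

272.29 g/mol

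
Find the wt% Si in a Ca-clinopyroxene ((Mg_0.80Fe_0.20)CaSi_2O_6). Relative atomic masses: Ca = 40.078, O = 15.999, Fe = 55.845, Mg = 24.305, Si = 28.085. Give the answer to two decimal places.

M((Mg_0.80Fe_0.20)CaSi_2O_6) = 222.855 g/mol.
Si contributes 2 × 28.085 = 56.170 g per mole.
56.170/222.855 = 0.2520 → 25.20%.

25.20 weight percent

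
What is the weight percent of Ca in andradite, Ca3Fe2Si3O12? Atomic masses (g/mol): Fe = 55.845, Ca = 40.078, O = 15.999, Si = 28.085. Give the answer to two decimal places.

M(Ca3Fe2Si3O12) = 508.167 g/mol.
Ca contributes 3 × 40.078 = 120.234 g per mole.
120.234/508.167 = 0.2366 → 23.66%.

23.66 weight percent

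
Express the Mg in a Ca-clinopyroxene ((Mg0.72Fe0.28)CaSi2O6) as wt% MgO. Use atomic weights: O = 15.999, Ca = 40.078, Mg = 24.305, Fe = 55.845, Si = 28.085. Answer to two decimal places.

M((Mg0.72Fe0.28)CaSi2O6) = 225.378 g/mol; M(MgO) = 40.304 g/mol.
Moles MgO per formula unit = 0.72 Mg ÷ 1 = 0.7200.
MgO fraction = (0.7200 × 40.304) / 225.378 = 29.019/225.378 = 0.1288.

12.88 wt%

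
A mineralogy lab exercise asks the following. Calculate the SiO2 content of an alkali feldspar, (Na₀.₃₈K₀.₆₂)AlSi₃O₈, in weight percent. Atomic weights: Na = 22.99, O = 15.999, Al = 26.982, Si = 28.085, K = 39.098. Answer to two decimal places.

Formula mass = 272.206 g/mol.
3 Si → 3.0000 mol SiO2 per formula unit; M(SiO2) = 60.083, so SiO2 mass = 180.249 g.
180.249/272.206 × 100 = 66.22 wt%.

66.22 wt%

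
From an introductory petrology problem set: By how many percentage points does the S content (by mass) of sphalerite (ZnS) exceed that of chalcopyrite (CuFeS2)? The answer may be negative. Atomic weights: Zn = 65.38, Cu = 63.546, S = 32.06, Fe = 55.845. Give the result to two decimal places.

-2.04 percentage points

First mineral: 32.060 g S in 97.440 g formula = 32.90 wt% S.
Second mineral: 64.120 g S in 183.511 g formula = 34.94 wt% S.
32.90% − 34.94% gives a difference of -2.04 percentage points.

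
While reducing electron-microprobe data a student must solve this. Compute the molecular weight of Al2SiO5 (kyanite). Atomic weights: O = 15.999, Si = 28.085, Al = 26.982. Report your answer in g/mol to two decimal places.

162.04 g/mol

M = 2·26.982 + 1·28.085 + 5·15.999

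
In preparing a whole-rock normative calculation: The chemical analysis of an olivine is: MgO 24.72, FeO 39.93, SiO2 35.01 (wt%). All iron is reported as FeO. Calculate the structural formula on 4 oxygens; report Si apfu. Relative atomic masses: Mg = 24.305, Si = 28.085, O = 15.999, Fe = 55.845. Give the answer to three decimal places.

0.998 Si apfu

MgO: 24.72/40.304 = 0.61334 mol → 0.61334 mol Mg, 0.61334 mol O.
FeO: 39.93/71.844 = 0.55579 mol → 0.55579 mol Fe, 0.55579 mol O.
SiO2: 35.01/60.083 = 0.58269 mol → 0.58269 mol Si, 1.16538 mol O.
Total oxygen = 2.33451 mol. Normalization factor = 4/2.33451 = 1.71342.
Si per 4 O = 0.58269 × 1.71342 = 0.998.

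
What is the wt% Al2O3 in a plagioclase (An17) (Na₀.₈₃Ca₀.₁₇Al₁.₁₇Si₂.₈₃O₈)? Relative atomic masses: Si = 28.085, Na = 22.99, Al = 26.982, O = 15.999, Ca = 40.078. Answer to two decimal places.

22.51 wt%

M(Na₀.₈₃Ca₀.₁₇Al₁.₁₇Si₂.₈₃O₈) = 264.936 g/mol; M(Al2O3) = 101.961 g/mol.
Moles Al2O3 per formula unit = 1.17 Al ÷ 2 = 0.5850.
Al2O3 fraction = (0.5850 × 101.961) / 264.936 = 59.647/264.936 = 0.2251.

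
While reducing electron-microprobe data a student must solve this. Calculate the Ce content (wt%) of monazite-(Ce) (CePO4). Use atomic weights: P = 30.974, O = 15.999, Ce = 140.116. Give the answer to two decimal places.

59.60 wt%

Molar mass of CePO4: 1·140.116 + 1·30.974 + 4·15.999 = 235.086 g/mol.
Mass of Ce per formula unit: 1 × 140.116 = 140.116 g.
Weight fraction Ce = 140.116 / 235.086 = 0.5960.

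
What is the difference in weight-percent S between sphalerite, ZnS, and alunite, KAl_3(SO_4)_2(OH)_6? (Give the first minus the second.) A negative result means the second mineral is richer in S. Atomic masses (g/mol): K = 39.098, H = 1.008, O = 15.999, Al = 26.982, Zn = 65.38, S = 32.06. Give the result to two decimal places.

17.42 percentage points

First mineral: 32.060 g S in 97.440 g formula = 32.90 wt% S.
Second mineral: 64.120 g S in 414.198 g formula = 15.48 wt% S.
32.90% − 15.48% gives a difference of 17.42 percentage points.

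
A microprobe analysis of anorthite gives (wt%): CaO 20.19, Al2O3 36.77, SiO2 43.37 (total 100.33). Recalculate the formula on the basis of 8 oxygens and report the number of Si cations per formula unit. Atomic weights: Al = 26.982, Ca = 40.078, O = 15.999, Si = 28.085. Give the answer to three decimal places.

2.001 Si apfu

20.19 wt% CaO ÷ 56.077 g/mol = 0.36004 mol, giving 0.36004 Ca and 0.36004 O.
36.77 wt% Al2O3 ÷ 101.961 g/mol = 0.36063 mol, giving 0.72126 Al and 1.08189 O.
43.37 wt% SiO2 ÷ 60.083 g/mol = 0.72183 mol, giving 0.72183 Si and 1.44366 O.
Oxygen sums to 2.88559; scaling by 8/2.88559 = 2.77240 puts the formula on 8 O.
Si: 0.72183 × 2.77240 = 2.001 atoms per formula unit.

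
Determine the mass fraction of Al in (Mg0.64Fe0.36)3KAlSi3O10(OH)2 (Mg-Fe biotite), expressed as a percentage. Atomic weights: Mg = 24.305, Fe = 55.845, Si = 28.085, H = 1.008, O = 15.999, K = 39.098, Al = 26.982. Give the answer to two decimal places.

5.98 weight percent

Formula mass = 1.92*24.305 + 1.08*55.845 + 1*39.098 + 1*26.982 + 3*28.085 + 12*15.999 + 2*1.008 = 451.317 g/mol, of which 26.982 g is Al.
So Al makes up 26.982/451.317 = 0.0598 of the mass, i.e. 5.98%.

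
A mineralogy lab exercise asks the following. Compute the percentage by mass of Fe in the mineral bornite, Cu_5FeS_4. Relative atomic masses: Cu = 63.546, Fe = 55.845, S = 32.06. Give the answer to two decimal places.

Formula mass = 5×63.546 + 1×55.845 + 4×32.06 = 501.815 g/mol, of which 55.845 g is Fe.
So Fe makes up 55.845/501.815 = 0.1113 of the mass, i.e. 11.13%.

11.13 wt%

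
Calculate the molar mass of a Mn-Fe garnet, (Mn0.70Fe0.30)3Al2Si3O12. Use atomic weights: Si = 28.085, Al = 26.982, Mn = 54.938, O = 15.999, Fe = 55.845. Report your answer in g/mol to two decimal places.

495.84 g/mol

M = 2.10(54.938) + 0.90(55.845) + 2(26.982) + 3(28.085) + 12(15.999)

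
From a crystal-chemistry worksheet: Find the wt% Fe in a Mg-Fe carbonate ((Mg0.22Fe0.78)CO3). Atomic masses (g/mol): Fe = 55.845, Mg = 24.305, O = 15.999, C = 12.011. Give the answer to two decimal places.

Formula mass = 0.22×24.305 + 0.78×55.845 + 1×12.011 + 3×15.999 = 108.914 g/mol, of which 43.559 g is Fe.
So Fe makes up 43.559/108.914 = 0.3999 of the mass, i.e. 39.99%.

39.99 wt%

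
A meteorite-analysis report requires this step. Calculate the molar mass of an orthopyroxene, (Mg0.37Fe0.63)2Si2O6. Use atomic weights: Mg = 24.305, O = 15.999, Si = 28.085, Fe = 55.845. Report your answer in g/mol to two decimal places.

240.51 g/mol

The formula mass is the sum 0.74(24.305) + 1.26(55.845) + 2(28.085) + 6(15.999).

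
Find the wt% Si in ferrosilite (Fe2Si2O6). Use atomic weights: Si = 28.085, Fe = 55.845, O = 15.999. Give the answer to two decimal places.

21.29 wt%

Molar mass of Fe2Si2O6: 2×55.845 + 2×28.085 + 6×15.999 = 263.854 g/mol.
Mass of Si per formula unit: 2 × 28.085 = 56.170 g.
Weight fraction Si = 56.170 / 263.854 = 0.2129.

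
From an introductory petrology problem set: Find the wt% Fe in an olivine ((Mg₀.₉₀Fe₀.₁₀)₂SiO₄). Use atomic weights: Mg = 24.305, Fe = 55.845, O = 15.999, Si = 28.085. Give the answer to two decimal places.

Molar mass of (Mg₀.₉₀Fe₀.₁₀)₂SiO₄: 1.80*24.305 + 0.20*55.845 + 1*28.085 + 4*15.999 = 146.999 g/mol.
Mass of Fe per formula unit: 0.20 × 55.845 = 11.169 g.
Weight fraction Fe = 11.169 / 146.999 = 0.0760.

7.60 mass %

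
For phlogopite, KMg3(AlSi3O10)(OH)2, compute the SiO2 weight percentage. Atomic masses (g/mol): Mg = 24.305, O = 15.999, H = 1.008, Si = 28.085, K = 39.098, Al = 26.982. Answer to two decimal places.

43.20 wt%

Formula mass = 417.254 g/mol.
3 Si → 3.0000 mol SiO2 per formula unit; M(SiO2) = 60.083, so SiO2 mass = 180.249 g.
180.249/417.254 × 100 = 43.20 wt%.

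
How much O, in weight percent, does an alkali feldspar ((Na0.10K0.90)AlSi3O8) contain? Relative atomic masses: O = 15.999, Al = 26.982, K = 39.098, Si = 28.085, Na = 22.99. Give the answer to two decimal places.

Molar mass of (Na0.10K0.90)AlSi3O8: 0.10*22.99 + 0.90*39.098 + 1*26.982 + 3*28.085 + 8*15.999 = 276.716 g/mol.
Mass of O per formula unit: 8 × 15.999 = 127.992 g.
Weight fraction O = 127.992 / 276.716 = 0.4625.

46.25 weight percent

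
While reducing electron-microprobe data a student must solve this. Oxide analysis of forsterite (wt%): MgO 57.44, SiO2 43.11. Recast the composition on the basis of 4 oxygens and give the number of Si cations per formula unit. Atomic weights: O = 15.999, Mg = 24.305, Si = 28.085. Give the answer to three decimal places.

1.003 Si apfu

MgO (M=40.304): mol = 1.42517; Mg = 1.42517, O = 1.42517.
SiO2 (M=60.083): mol = 0.71751; Si = 0.71751, O = 1.43502.
ΣO = 2.86019; factor = 4/ΣO = 1.39851.
Si apfu = 0.71751 × 1.39851 = 1.003.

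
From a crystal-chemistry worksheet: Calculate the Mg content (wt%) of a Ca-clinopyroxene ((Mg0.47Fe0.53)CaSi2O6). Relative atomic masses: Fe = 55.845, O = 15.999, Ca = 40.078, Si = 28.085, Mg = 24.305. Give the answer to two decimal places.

4.90 wt%

M((Mg0.47Fe0.53)CaSi2O6) = 233.263 g/mol.
Mg contributes 0.47 × 24.305 = 11.423 g per mole.
11.423/233.263 = 0.0490 → 4.90%.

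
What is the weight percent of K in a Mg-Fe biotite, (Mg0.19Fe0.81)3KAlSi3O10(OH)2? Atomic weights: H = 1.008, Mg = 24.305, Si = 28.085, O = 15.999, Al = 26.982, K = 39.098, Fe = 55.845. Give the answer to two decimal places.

7.92 wt%

M((Mg0.19Fe0.81)3KAlSi3O10(OH)2) = 493.896 g/mol.
K contributes 1 × 39.098 = 39.098 g per mole.
39.098/493.896 = 0.0792 → 7.92%.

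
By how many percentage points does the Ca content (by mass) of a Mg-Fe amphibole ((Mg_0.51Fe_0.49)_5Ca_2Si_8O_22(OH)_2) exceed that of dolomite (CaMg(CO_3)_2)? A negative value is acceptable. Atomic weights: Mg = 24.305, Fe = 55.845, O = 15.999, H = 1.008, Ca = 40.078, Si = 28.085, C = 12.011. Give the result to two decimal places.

First mineral: 80.156 g Ca in 889.626 g formula = 9.01 wt% Ca.
Second mineral: 40.078 g Ca in 184.399 g formula = 21.73 wt% Ca.
9.01% − 21.73% gives a difference of -12.72 percentage points.

-12.72 percentage points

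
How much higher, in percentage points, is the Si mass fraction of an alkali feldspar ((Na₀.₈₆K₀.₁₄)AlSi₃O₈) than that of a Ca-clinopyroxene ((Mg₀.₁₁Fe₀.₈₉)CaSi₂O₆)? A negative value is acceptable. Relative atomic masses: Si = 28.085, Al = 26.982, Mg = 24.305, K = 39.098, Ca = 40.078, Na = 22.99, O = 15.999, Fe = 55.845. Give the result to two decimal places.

8.90 percentage points

M((Na₀.₈₆K₀.₁₄)AlSi₃O₈) = 264.474 g/mol, so wt% Si = 84.255/264.474 × 100 = 31.86%.
M((Mg₀.₁₁Fe₀.₈₉)CaSi₂O₆) = 244.618 g/mol, so wt% Si = 56.170/244.618 × 100 = 22.96%.
31.86 − 22.96 = 8.90 pp.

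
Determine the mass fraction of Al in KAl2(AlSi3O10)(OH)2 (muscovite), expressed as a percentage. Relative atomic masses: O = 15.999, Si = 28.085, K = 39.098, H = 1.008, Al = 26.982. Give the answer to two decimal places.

Molar mass of KAl2(AlSi3O10)(OH)2: 1×39.098 + 3×26.982 + 3×28.085 + 12×15.999 + 2×1.008 = 398.303 g/mol.
Mass of Al per formula unit: 3 × 26.982 = 80.946 g.
Weight fraction Al = 80.946 / 398.303 = 0.2032.

20.32 weight percent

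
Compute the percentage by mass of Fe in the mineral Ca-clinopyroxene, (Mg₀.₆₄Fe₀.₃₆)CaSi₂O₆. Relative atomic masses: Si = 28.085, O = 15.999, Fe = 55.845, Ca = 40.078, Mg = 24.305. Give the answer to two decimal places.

8.82 wt%

Formula mass = 0.64×24.305 + 0.36×55.845 + 1×40.078 + 2×28.085 + 6×15.999 = 227.901 g/mol, of which 20.104 g is Fe.
So Fe makes up 20.104/227.901 = 0.0882 of the mass, i.e. 8.82%.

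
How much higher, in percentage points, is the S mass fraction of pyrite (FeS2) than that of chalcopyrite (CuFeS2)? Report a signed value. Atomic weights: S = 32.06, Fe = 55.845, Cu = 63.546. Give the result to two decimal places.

18.51 percentage points

First mineral: 64.120 g S in 119.965 g formula = 53.45 wt% S.
Second mineral: 64.120 g S in 183.511 g formula = 34.94 wt% S.
53.45% − 34.94% gives a difference of 18.51 percentage points.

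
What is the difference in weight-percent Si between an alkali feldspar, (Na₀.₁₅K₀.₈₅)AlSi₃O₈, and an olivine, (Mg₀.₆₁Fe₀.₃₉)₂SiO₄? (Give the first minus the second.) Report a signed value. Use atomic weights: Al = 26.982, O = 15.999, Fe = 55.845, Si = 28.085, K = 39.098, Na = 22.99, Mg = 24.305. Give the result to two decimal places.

13.55 percentage points

M((Na₀.₁₅K₀.₈₅)AlSi₃O₈) = 275.911 g/mol, so wt% Si = 84.255/275.911 × 100 = 30.54%.
M((Mg₀.₆₁Fe₀.₃₉)₂SiO₄) = 165.292 g/mol, so wt% Si = 28.085/165.292 × 100 = 16.99%.
30.54 − 16.99 = 13.55 pp.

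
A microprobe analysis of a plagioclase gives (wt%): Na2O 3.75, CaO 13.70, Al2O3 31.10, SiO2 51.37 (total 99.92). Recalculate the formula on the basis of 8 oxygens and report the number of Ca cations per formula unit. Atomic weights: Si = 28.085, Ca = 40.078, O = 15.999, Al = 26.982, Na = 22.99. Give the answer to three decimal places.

Na2O (M=61.979): mol = 0.06050; Na = 0.12100, O = 0.06050.
CaO (M=56.077): mol = 0.24431; Ca = 0.24431, O = 0.24431.
Al2O3 (M=101.961): mol = 0.30502; Al = 0.61004, O = 0.91506.
SiO2 (M=60.083): mol = 0.85498; Si = 0.85498, O = 1.70996.
ΣO = 2.92983; factor = 8/ΣO = 2.73053.
Ca apfu = 0.24431 × 2.73053 = 0.667.

0.667 Ca apfu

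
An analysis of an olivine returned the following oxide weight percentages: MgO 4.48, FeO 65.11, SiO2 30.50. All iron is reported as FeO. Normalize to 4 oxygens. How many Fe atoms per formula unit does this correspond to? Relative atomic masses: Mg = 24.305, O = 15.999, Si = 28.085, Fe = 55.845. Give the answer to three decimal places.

1.783 Fe apfu

MgO: 4.48/40.304 = 0.11116 mol → 0.11116 mol Mg, 0.11116 mol O.
FeO: 65.11/71.844 = 0.90627 mol → 0.90627 mol Fe, 0.90627 mol O.
SiO2: 30.50/60.083 = 0.50763 mol → 0.50763 mol Si, 1.01526 mol O.
Total oxygen = 2.03269 mol. Normalization factor = 4/2.03269 = 1.96784.
Fe per 4 O = 0.90627 × 1.96784 = 1.783.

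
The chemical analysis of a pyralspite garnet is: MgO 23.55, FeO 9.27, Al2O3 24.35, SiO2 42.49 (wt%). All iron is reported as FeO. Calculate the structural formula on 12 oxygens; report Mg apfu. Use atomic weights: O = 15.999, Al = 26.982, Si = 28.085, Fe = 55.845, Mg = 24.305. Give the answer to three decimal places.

23.55 wt% MgO ÷ 40.304 g/mol = 0.58431 mol, giving 0.58431 Mg and 0.58431 O.
9.27 wt% FeO ÷ 71.844 g/mol = 0.12903 mol, giving 0.12903 Fe and 0.12903 O.
24.35 wt% Al2O3 ÷ 101.961 g/mol = 0.23882 mol, giving 0.47764 Al and 0.71646 O.
42.49 wt% SiO2 ÷ 60.083 g/mol = 0.70719 mol, giving 0.70719 Si and 1.41438 O.
Oxygen sums to 2.84418; scaling by 12/2.84418 = 4.21914 puts the formula on 12 O.
Mg: 0.58431 × 4.21914 = 2.465 atoms per formula unit.

2.465 Mg apfu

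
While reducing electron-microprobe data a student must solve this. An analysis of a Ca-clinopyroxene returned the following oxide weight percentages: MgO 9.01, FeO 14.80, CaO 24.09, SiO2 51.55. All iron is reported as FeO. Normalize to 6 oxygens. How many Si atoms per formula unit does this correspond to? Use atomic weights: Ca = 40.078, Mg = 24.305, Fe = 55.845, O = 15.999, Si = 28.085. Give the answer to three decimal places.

1.999 Si apfu

9.01 wt% MgO ÷ 40.304 g/mol = 0.22355 mol, giving 0.22355 Mg and 0.22355 O.
14.80 wt% FeO ÷ 71.844 g/mol = 0.20600 mol, giving 0.20600 Fe and 0.20600 O.
24.09 wt% CaO ÷ 56.077 g/mol = 0.42959 mol, giving 0.42959 Ca and 0.42959 O.
51.55 wt% SiO2 ÷ 60.083 g/mol = 0.85798 mol, giving 0.85798 Si and 1.71596 O.
Oxygen sums to 2.57510; scaling by 6/2.57510 = 2.33001 puts the formula on 6 O.
Si: 0.85798 × 2.33001 = 1.999 atoms per formula unit.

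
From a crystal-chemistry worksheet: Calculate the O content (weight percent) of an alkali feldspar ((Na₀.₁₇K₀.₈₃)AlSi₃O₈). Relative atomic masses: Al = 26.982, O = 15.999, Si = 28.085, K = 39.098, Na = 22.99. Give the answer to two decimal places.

46.44 weight percent

Molar mass of (Na₀.₁₇K₀.₈₃)AlSi₃O₈: 0.17×22.99 + 0.83×39.098 + 1×26.982 + 3×28.085 + 8×15.999 = 275.589 g/mol.
Mass of O per formula unit: 8 × 15.999 = 127.992 g.
Weight fraction O = 127.992 / 275.589 = 0.4644.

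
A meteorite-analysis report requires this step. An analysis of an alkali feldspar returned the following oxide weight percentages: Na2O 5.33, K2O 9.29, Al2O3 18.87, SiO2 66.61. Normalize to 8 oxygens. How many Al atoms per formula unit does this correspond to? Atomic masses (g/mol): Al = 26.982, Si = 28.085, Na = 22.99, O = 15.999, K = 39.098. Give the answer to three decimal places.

5.33 wt% Na2O ÷ 61.979 g/mol = 0.08600 mol, giving 0.17200 Na and 0.08600 O.
9.29 wt% K2O ÷ 94.195 g/mol = 0.09863 mol, giving 0.19726 K and 0.09863 O.
18.87 wt% Al2O3 ÷ 101.961 g/mol = 0.18507 mol, giving 0.37014 Al and 0.55521 O.
66.61 wt% SiO2 ÷ 60.083 g/mol = 1.10863 mol, giving 1.10863 Si and 2.21726 O.
Oxygen sums to 2.95710; scaling by 8/2.95710 = 2.70535 puts the formula on 8 O.
Al: 0.37014 × 2.70535 = 1.001 atoms per formula unit.

1.001 Al apfu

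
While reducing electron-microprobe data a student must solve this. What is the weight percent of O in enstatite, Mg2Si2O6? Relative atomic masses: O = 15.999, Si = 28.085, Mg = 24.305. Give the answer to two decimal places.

47.81 weight percent

M(Mg2Si2O6) = 200.774 g/mol.
O contributes 6 × 15.999 = 95.994 g per mole.
95.994/200.774 = 0.4781 → 47.81%.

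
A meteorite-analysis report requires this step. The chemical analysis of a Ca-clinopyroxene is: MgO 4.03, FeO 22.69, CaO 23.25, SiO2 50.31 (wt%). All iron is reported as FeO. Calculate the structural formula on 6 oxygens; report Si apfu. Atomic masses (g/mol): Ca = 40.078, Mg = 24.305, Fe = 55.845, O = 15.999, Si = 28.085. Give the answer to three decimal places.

MgO: 4.03/40.304 = 0.09999 mol → 0.09999 mol Mg, 0.09999 mol O.
FeO: 22.69/71.844 = 0.31582 mol → 0.31582 mol Fe, 0.31582 mol O.
CaO: 23.25/56.077 = 0.41461 mol → 0.41461 mol Ca, 0.41461 mol O.
SiO2: 50.31/60.083 = 0.83734 mol → 0.83734 mol Si, 1.67468 mol O.
Total oxygen = 2.50510 mol. Normalization factor = 6/2.50510 = 2.39511.
Si per 6 O = 0.83734 × 2.39511 = 2.006.

2.006 Si apfu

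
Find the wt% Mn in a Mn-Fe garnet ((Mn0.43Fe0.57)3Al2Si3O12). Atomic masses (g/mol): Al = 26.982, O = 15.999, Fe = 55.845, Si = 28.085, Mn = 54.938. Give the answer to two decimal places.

M((Mn0.43Fe0.57)3Al2Si3O12) = 496.572 g/mol.
Mn contributes 1.29 × 54.938 = 70.870 g per mole.
70.870/496.572 = 0.1427 → 14.27%.

14.27 mass %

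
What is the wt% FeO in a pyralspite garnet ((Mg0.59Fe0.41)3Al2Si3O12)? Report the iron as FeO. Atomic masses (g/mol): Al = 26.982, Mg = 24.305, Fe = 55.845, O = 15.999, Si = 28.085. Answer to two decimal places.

Formula mass = 441.916 g/mol.
1.23 Fe → 1.2300 mol FeO per formula unit; M(FeO) = 71.844, so FeO mass = 88.368 g.
88.368/441.916 × 100 = 20.00 wt%.

20.00 wt%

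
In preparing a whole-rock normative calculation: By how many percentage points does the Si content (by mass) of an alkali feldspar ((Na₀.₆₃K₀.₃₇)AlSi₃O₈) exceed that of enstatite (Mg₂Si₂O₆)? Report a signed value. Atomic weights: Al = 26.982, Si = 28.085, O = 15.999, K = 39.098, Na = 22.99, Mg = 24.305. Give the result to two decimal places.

3.44 percentage points

First mineral: 84.255 g Si in 268.179 g formula = 31.42 wt% Si.
Second mineral: 56.170 g Si in 200.774 g formula = 27.98 wt% Si.
31.42% − 27.98% gives a difference of 3.44 percentage points.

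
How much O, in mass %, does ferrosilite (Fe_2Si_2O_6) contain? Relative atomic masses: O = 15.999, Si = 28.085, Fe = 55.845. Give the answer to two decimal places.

Molar mass of Fe_2Si_2O_6: 2*55.845 + 2*28.085 + 6*15.999 = 263.854 g/mol.
Mass of O per formula unit: 6 × 15.999 = 95.994 g.
Weight fraction O = 95.994 / 263.854 = 0.3638.

36.38 mass %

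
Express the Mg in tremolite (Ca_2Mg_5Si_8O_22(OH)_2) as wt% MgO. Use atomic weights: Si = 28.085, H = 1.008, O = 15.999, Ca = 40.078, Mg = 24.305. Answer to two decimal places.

24.81 wt%

M(Ca_2Mg_5Si_8O_22(OH)_2) = 812.353 g/mol; M(MgO) = 40.304 g/mol.
Moles MgO per formula unit = 5 Mg ÷ 1 = 5.0000.
MgO fraction = (5.0000 × 40.304) / 812.353 = 201.520/812.353 = 0.2481.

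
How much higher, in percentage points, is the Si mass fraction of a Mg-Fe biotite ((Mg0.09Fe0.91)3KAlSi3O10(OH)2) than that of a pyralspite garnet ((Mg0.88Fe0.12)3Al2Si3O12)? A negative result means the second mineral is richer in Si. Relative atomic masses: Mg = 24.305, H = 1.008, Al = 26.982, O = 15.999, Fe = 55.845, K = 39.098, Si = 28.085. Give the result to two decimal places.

-3.59 percentage points

Si in (Mg0.09Fe0.91)3KAlSi3O10(OH)2: molar mass 503.358 g/mol; 3×28.085 = 84.255 g → 16.74 wt%.
Si in (Mg0.88Fe0.12)3Al2Si3O12: molar mass 414.476 g/mol; 3×28.085 = 84.255 g → 20.33 wt%.
Difference = 16.74 − 20.33 = -3.59 percentage points.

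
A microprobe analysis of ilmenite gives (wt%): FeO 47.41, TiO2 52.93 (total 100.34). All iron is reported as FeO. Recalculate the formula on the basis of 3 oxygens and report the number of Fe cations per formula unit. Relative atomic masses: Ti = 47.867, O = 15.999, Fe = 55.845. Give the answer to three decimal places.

0.997 Fe apfu

FeO: 47.41/71.844 = 0.65990 mol → 0.65990 mol Fe, 0.65990 mol O.
TiO2: 52.93/79.865 = 0.66274 mol → 0.66274 mol Ti, 1.32548 mol O.
Total oxygen = 1.98538 mol. Normalization factor = 3/1.98538 = 1.51105.
Fe per 3 O = 0.65990 × 1.51105 = 0.997.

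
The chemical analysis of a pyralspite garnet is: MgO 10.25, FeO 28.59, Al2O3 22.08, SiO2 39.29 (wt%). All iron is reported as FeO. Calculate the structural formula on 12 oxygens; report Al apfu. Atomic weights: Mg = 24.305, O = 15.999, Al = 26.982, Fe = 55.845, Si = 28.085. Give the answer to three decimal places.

10.25 wt% MgO ÷ 40.304 g/mol = 0.25432 mol, giving 0.25432 Mg and 0.25432 O.
28.59 wt% FeO ÷ 71.844 g/mol = 0.39795 mol, giving 0.39795 Fe and 0.39795 O.
22.08 wt% Al2O3 ÷ 101.961 g/mol = 0.21655 mol, giving 0.43310 Al and 0.64965 O.
39.29 wt% SiO2 ÷ 60.083 g/mol = 0.65393 mol, giving 0.65393 Si and 1.30786 O.
Oxygen sums to 2.60978; scaling by 12/2.60978 = 4.59809 puts the formula on 12 O.
Al: 0.43310 × 4.59809 = 1.991 atoms per formula unit.

1.991 Al apfu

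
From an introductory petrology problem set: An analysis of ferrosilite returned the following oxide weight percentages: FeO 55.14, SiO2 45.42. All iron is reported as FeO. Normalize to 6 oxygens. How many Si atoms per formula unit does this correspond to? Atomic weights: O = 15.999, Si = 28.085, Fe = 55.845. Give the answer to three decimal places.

1.990 Si apfu

55.14 wt% FeO ÷ 71.844 g/mol = 0.76750 mol, giving 0.76750 Fe and 0.76750 O.
45.42 wt% SiO2 ÷ 60.083 g/mol = 0.75595 mol, giving 0.75595 Si and 1.51190 O.
Oxygen sums to 2.27940; scaling by 6/2.27940 = 2.63227 puts the formula on 6 O.
Si: 0.75595 × 2.63227 = 1.990 atoms per formula unit.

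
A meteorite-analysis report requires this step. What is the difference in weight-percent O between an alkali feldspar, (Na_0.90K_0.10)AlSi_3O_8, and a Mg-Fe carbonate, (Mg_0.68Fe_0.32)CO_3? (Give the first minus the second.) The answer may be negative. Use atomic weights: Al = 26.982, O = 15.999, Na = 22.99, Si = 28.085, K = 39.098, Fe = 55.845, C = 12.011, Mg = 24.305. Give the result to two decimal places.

-2.33 percentage points

First mineral: 127.992 g O in 263.830 g formula = 48.51 wt% O.
Second mineral: 47.997 g O in 94.406 g formula = 50.84 wt% O.
48.51% − 50.84% gives a difference of -2.33 percentage points.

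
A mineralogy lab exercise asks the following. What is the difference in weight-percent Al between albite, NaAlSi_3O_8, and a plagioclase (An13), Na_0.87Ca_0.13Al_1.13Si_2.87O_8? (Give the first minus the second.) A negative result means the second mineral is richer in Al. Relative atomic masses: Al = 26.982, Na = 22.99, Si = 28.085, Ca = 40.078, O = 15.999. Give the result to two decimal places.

-1.25 percentage points

First mineral: 26.982 g Al in 262.219 g formula = 10.29 wt% Al.
Second mineral: 30.490 g Al in 264.297 g formula = 11.54 wt% Al.
10.29% − 11.54% gives a difference of -1.25 percentage points.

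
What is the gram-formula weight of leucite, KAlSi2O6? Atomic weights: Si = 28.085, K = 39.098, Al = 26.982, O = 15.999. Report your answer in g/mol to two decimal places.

K: 1 × 39.098 = 39.0980
Al: 1 × 26.982 = 26.9820
Si: 2 × 28.085 = 56.1700
O: 6 × 15.999 = 95.9940
Summing the contributions gives the formula mass.

218.24 g/mol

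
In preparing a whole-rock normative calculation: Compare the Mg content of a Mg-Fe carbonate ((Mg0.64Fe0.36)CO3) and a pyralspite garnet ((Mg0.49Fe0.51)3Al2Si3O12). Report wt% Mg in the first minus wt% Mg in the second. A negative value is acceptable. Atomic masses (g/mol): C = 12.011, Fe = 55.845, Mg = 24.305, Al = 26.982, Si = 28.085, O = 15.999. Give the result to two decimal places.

First mineral: 15.555 g Mg in 95.667 g formula = 16.26 wt% Mg.
Second mineral: 35.728 g Mg in 451.378 g formula = 7.92 wt% Mg.
16.26% − 7.92% gives a difference of 8.34 percentage points.

8.34 percentage points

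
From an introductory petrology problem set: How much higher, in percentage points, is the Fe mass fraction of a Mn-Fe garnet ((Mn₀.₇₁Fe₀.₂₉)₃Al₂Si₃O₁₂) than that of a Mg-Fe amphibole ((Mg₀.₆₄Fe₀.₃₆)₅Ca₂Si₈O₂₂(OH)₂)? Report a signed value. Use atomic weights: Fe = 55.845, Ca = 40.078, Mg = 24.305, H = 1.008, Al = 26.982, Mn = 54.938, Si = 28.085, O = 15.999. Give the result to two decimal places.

-1.77 percentage points

M((Mn₀.₇₁Fe₀.₂₉)₃Al₂Si₃O₁₂) = 495.810 g/mol, so wt% Fe = 48.585/495.810 × 100 = 9.80%.
M((Mg₀.₆₄Fe₀.₃₆)₅Ca₂Si₈O₂₂(OH)₂) = 869.125 g/mol, so wt% Fe = 100.521/869.125 × 100 = 11.57%.
9.80 − 11.57 = -1.77 pp.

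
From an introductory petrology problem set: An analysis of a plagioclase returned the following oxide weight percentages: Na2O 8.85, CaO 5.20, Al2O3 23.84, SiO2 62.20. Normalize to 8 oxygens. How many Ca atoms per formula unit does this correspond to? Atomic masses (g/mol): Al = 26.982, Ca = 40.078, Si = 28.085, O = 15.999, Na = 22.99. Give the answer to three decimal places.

0.247 Ca apfu

8.85 wt% Na2O ÷ 61.979 g/mol = 0.14279 mol, giving 0.28558 Na and 0.14279 O.
5.20 wt% CaO ÷ 56.077 g/mol = 0.09273 mol, giving 0.09273 Ca and 0.09273 O.
23.84 wt% Al2O3 ÷ 101.961 g/mol = 0.23381 mol, giving 0.46762 Al and 0.70143 O.
62.20 wt% SiO2 ÷ 60.083 g/mol = 1.03523 mol, giving 1.03523 Si and 2.07046 O.
Oxygen sums to 3.00741; scaling by 8/3.00741 = 2.66010 puts the formula on 8 O.
Ca: 0.09273 × 2.66010 = 0.247 atoms per formula unit.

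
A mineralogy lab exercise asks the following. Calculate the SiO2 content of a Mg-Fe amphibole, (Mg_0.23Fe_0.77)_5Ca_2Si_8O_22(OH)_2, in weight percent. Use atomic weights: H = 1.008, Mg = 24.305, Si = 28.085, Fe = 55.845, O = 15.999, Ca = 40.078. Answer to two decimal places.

51.47 wt%

M((Mg_0.23Fe_0.77)_5Ca_2Si_8O_22(OH)_2) = 933.782 g/mol; M(SiO2) = 60.083 g/mol.
Moles SiO2 per formula unit = 8 Si ÷ 1 = 8.0000.
SiO2 fraction = (8.0000 × 60.083) / 933.782 = 480.664/933.782 = 0.5147.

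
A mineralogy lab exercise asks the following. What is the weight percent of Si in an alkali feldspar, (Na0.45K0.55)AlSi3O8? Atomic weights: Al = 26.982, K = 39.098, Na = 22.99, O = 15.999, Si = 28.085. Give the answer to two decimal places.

31.08 mass %

Molar mass of (Na0.45K0.55)AlSi3O8: 0.45*22.99 + 0.55*39.098 + 1*26.982 + 3*28.085 + 8*15.999 = 271.078 g/mol.
Mass of Si per formula unit: 3 × 28.085 = 84.255 g.
Weight fraction Si = 84.255 / 271.078 = 0.3108.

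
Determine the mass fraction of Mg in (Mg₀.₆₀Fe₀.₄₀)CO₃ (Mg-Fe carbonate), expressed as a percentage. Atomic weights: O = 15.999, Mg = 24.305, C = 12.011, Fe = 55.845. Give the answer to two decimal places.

M((Mg₀.₆₀Fe₀.₄₀)CO₃) = 96.929 g/mol.
Mg contributes 0.60 × 24.305 = 14.583 g per mole.
14.583/96.929 = 0.1505 → 15.05%.

15.05 wt%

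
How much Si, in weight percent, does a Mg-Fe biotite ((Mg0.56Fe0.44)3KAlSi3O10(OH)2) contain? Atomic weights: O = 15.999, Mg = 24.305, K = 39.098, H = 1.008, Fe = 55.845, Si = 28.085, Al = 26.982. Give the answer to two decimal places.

Formula mass = 1.68×24.305 + 1.32×55.845 + 1×39.098 + 1×26.982 + 3×28.085 + 12×15.999 + 2×1.008 = 458.887 g/mol, of which 84.255 g is Si.
So Si makes up 84.255/458.887 = 0.1836 of the mass, i.e. 18.36%.

18.36 weight percent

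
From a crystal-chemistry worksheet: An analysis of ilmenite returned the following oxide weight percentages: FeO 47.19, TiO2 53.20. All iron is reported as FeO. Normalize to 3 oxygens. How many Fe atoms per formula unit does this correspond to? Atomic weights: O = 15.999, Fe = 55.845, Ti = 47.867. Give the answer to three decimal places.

0.991 Fe apfu

FeO: 47.19/71.844 = 0.65684 mol → 0.65684 mol Fe, 0.65684 mol O.
TiO2: 53.20/79.865 = 0.66612 mol → 0.66612 mol Ti, 1.33224 mol O.
Total oxygen = 1.98908 mol. Normalization factor = 3/1.98908 = 1.50823.
Fe per 3 O = 0.65684 × 1.50823 = 0.991.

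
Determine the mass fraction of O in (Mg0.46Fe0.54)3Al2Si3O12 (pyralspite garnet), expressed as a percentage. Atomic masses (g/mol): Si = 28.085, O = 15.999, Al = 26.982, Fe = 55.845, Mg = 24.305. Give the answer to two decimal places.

42.27 weight percent

M((Mg0.46Fe0.54)3Al2Si3O12) = 454.217 g/mol.
O contributes 12 × 15.999 = 191.988 g per mole.
191.988/454.217 = 0.4227 → 42.27%.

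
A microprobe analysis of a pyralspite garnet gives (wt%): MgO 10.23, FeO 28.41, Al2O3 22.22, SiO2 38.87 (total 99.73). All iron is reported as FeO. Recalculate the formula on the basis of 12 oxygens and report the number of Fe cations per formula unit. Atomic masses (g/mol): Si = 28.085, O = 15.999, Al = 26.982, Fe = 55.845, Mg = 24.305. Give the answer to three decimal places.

10.23 wt% MgO ÷ 40.304 g/mol = 0.25382 mol, giving 0.25382 Mg and 0.25382 O.
28.41 wt% FeO ÷ 71.844 g/mol = 0.39544 mol, giving 0.39544 Fe and 0.39544 O.
22.22 wt% Al2O3 ÷ 101.961 g/mol = 0.21793 mol, giving 0.43586 Al and 0.65379 O.
38.87 wt% SiO2 ÷ 60.083 g/mol = 0.64694 mol, giving 0.64694 Si and 1.29388 O.
Oxygen sums to 2.59693; scaling by 12/2.59693 = 4.62084 puts the formula on 12 O.
Fe: 0.39544 × 4.62084 = 1.827 atoms per formula unit.

1.827 Fe apfu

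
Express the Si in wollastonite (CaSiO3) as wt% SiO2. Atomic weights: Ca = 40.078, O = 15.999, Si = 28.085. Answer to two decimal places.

Molar mass of CaSiO3 = 1·40.078 + 1·28.085 + 3·15.999 = 116.160 g/mol.
Each formula unit contains 1 Si, equivalent to 1/1 = 1.0000 mol SiO2.
M(SiO2) = 1×28.085 + 2×15.999 = 60.083 g/mol.
Mass of SiO2 per formula unit = 1.0000 × 60.083 = 60.083 g.
SiO2 wt% = 60.083 / 116.160 × 100 = 51.72%.

51.72 wt%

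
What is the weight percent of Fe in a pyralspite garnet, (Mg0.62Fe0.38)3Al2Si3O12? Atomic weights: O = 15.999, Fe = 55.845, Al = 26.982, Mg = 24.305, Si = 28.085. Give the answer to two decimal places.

14.50 wt%

Molar mass of (Mg0.62Fe0.38)3Al2Si3O12: 1.86×24.305 + 1.14×55.845 + 2×26.982 + 3×28.085 + 12×15.999 = 439.078 g/mol.
Mass of Fe per formula unit: 1.14 × 55.845 = 63.663 g.
Weight fraction Fe = 63.663 / 439.078 = 0.1450.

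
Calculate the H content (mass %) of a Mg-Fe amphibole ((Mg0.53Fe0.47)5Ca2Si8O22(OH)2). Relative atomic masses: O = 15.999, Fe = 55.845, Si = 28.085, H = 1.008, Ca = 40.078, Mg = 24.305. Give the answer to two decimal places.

0.23 mass %

M((Mg0.53Fe0.47)5Ca2Si8O22(OH)2) = 886.472 g/mol.
H contributes 2 × 1.008 = 2.016 g per mole.
2.016/886.472 = 0.0023 → 0.23%.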